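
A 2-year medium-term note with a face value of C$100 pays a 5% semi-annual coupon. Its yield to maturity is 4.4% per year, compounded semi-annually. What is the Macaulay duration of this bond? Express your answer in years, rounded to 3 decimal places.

Periodic yield y = 0.022. Discount each cash flow and weight by its period:
  t   CF        PV=CF/(1+0.022)^t    t·PV
  1         2.50         2.4462         2.4462
  2         2.50         2.3935         4.7871
  3         2.50         2.3420         7.0260
  4       102.50        93.9551       375.8203
  Σ                    101.1368       390.0796
Price P = Σ PV = 101.1368.
Macaulay duration = Σ(t·PV) / P = 390.0796 / 101.1368 = 3.85695 half-year periods.
In years: 3.85695 / 2 = 1.92848 years.

1.928 years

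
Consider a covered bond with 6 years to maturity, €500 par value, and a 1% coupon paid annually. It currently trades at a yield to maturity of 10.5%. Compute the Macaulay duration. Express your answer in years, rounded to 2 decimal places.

Periodic yield y = 0.105. Discount each cash flow and weight by its year:
  t   CF        PV=CF/(1+0.105)^t    t·PV
  1         5.00         4.5249         4.5249
  2         5.00         4.0949         8.1898
  3         5.00         3.7058        11.1174
  4         5.00         3.3537        13.4147
  5         5.00         3.0350        15.1750
  6       505.00       277.4072     1,664.4431
  Σ                    296.1215     1,716.8650
Price P = Σ PV = 296.1215.
Macaulay duration = Σ(t·PV) / P = 1,716.8650 / 296.1215 = 5.79784 years.

5.80 years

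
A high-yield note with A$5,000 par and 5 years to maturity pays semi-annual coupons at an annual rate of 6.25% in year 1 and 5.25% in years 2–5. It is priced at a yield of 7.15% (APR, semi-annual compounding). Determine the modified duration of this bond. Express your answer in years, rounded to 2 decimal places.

4.25 years

Periodic yield y = 0.03575. First find Macaulay duration:
  t   CF        PV=CF/(1+0.03575)^t    t·PV
  1       156.25       150.8569       150.8569
  2       156.25       145.6499       291.2998
  3       131.25       118.1230       354.3690
  4       131.25       114.0459       456.1835
  5       131.25       110.1095       550.5473
  6       131.25       106.3089       637.8535
  7       131.25       102.6395       718.4768
  8       131.25        99.0968       792.7747
  9       131.25        95.6764       861.0876
  10    5,131.25     3,611.3847    36,113.8471
  Σ                  4,653.8915    40,927.2960
P = 4,653.8915; Macaulay duration = 40,927.2960 / 4,653.8915 = 8.79421 half-year periods = 4.39710 years.
Modified duration = D_Mac / (1 + y) = 4.39710 / 1.03575 = 4.24533 years.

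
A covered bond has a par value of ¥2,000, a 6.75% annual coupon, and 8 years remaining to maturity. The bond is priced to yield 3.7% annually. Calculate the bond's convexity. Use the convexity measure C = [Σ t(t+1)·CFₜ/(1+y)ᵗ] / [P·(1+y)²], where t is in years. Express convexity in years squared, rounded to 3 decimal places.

With y = 0.037:
  t   CF        PV=CF/(1+0.037)^t    t·PV        t(t+1)·PV
  1       135.00       130.1832       130.1832         260.3664
  2       135.00       125.5383       251.0766         753.2298
  3       135.00       121.0591       363.1773       1,452.7094
  4       135.00       116.7397       466.9590       2,334.7949
  5       135.00       112.5745       562.8724       3,377.2347
  6       135.00       108.5578       651.3471       4,559.4297
  7       135.00       104.6845       732.7917       5,862.3332
  8     2,135.00     1,596.4960    12,771.9678     114,947.7103
  Σ                  2,415.8332    15,930.3752     133,547.8084
P = 2,415.8332.
Convexity = Σ t(t+1)·PV / [P·(1+y)²] = 133,547.8084 / (2,415.8332 × 1.075369) = 51.40582.

51.406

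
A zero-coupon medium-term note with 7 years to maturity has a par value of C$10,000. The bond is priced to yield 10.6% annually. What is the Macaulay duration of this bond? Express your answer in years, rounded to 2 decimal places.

7.00 years

A zero-coupon bond has a single cash flow at maturity, so its Macaulay duration equals its maturity: 7 years.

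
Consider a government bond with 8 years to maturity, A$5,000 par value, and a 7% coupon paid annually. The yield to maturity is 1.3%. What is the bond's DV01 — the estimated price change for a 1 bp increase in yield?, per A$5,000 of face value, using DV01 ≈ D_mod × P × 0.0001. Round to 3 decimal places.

A$4.717

Periodic yield y = 0.013.
  t   CF        PV=CF/(1+0.013)^t    t·PV
  1       350.00       345.5084       345.5084
  2       350.00       341.0744       682.1488
  3       350.00       336.6974     1,010.0921
  4       350.00       332.3765     1,329.5059
  5       350.00       328.1110     1,640.5551
  6       350.00       323.9003     1,943.4019
  7       350.00       319.7436     2,238.2055
  8     5,350.00     4,824.7878    38,598.3026
  Σ                  7,152.1994    47,787.7203
P = 7,152.1994; D_Mac = 6.68154 yrs; D_mod = 6.59580 yrs.
DV01 ≈ 6.59580 × 7,152.1994 × 0.0001 = 4.717445.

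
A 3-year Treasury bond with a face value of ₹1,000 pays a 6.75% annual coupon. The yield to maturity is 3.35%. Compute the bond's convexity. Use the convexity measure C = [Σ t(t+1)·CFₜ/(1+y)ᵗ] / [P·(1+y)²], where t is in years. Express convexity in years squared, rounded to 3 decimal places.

10.352

With y = 0.0335:
  t   CF        PV=CF/(1+0.0335)^t    t·PV        t(t+1)·PV
  1        67.50        65.3120        65.3120         130.6241
  2        67.50        63.1950       126.3900         379.1701
  3     1,067.50       967.0222     2,901.0666      11,604.2663
  Σ                  1,095.5293     3,092.7686      12,114.0605
P = 1,095.5293.
Convexity = Σ t(t+1)·PV / [P·(1+y)²] = 12,114.0605 / (1,095.5293 × 1.068122) = 10.35249.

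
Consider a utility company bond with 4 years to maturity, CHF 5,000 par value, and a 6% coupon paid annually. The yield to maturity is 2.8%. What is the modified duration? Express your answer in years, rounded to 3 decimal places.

Periodic yield y = 0.028. First find Macaulay duration:
  t   CF        PV=CF/(1+0.028)^t    t·PV
  1       300.00       291.8288       291.8288
  2       300.00       283.8801       567.7603
  3       300.00       276.1480       828.4440
  4     5,300.00     4,745.7342    18,982.9368
  Σ                  5,597.5912    20,670.9699
P = 5,597.5912; Macaulay duration = 20,670.9699 / 5,597.5912 = 3.69283 years.
Modified duration = D_Mac / (1 + y) = 3.69283 / 1.028 = 3.59225 years.

3.592 years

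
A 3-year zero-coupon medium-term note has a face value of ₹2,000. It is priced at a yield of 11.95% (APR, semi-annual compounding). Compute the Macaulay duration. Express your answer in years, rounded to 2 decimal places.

3.00 years

A zero-coupon bond has a single cash flow at maturity, so its Macaulay duration equals its maturity: 3 years.
(Equivalently: 6 semi-annual periods ÷ 2 = 3 years.)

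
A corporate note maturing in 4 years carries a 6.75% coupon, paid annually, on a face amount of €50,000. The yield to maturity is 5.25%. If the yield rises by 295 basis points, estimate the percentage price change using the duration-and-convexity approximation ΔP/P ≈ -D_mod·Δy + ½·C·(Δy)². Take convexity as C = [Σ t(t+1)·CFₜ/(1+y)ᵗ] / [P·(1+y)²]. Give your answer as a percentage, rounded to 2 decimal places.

-9.53%

With y = 0.0525:
  t   CF        PV=CF/(1+0.0525)^t    t·PV        t(t+1)·PV
  1     3,375.00     3,206.6508     3,206.6508       6,413.3017
  2     3,375.00     3,046.6991     6,093.3983      18,280.1948
  3     3,375.00     2,894.7260     8,684.1780      34,736.7121
  4    53,375.00    43,496.0150   173,984.0601     869,920.3005
  Σ                 52,644.0910   191,968.2872     929,350.5090
P = 52,644.0910; D_Mac = 3.64653 yrs; D_mod = 3.46464 yrs; C = 15.93623.
Duration effect: -3.46464 × (+0.0295) = -0.102207
Convexity effect: 0.5 × 15.93623 × (0.0295)² = +0.0069343
ΔP/P ≈ -0.102207 + 0.0069343 = -0.095273 = -9.5273%.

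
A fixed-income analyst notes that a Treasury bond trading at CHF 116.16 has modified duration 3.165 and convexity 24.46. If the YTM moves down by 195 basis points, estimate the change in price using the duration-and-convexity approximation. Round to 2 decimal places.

+CHF 7.71

Duration effect: -D_mod·Δy = -3.165 × (-0.0195) = +0.0617175
Convexity effect: ½·C·(Δy)² = 0.5 × 24.46 × (-0.0195)² = +0.0046504575
ΔP/P ≈ +0.0617175 + 0.0046504575 = +0.0663679575
ΔP ≈ 116.16 × (+0.0663679575) = +7.7093019432.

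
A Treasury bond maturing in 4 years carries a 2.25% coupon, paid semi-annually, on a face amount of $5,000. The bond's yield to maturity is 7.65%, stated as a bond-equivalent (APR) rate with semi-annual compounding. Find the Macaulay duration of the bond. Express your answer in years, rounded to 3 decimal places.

Periodic yield y = 0.03825. Discount each cash flow and weight by its period:
  t   CF        PV=CF/(1+0.03825)^t    t·PV
  1        56.25        54.1777        54.1777
  2        56.25        52.1818       104.3635
  3        56.25        50.2593       150.7780
  4        56.25        48.4077       193.6309
  5        56.25        46.6244       233.1218
  6        56.25        44.9067       269.4400
  7        56.25        43.2523       302.7659
  8     5,056.25     3,744.6654    29,957.3234
  Σ                  4,084.4752    31,265.6013
Price P = Σ PV = 4,084.4752.
Macaulay duration = Σ(t·PV) / P = 31,265.6013 / 4,084.4752 = 7.65474 half-year periods.
In years: 7.65474 / 2 = 3.82737 years.

3.827 years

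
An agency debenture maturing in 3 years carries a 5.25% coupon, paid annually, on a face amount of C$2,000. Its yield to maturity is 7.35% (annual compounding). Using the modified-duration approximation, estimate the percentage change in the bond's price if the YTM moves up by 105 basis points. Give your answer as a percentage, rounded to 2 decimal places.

Periodic yield y = 0.0735. Modified duration first:
  t   CF        PV=CF/(1+0.0735)^t    t·PV
  1       105.00        97.8109        97.8109
  2       105.00        91.1140       182.2280
  3     2,105.00     1,701.5549     5,104.6646
  Σ                  1,890.4798     5,384.7035
P = 1,890.4798; D_Mac = 2.84833 yrs; D_mod = 2.84833/(1+0.0735) = 2.65331 yrs.
ΔP/P ≈ -D_mod · Δy = -2.65331 × (+0.0105) = -0.027860 = -2.7860%.

-2.79%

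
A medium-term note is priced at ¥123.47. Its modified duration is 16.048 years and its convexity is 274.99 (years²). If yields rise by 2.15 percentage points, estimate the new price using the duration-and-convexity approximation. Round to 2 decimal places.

Duration effect: -D_mod·Δy = -16.048 × (+0.0215) = -0.345032
Convexity effect: ½·C·(Δy)² = 0.5 × 274.99 × (0.0215)² = +0.06355706375
ΔP/P ≈ -0.345032 + 0.06355706375 = -0.28147493625
New price ≈ 123.47 × (1 - 0.28147493625) = 88.7162896212125.

¥88.72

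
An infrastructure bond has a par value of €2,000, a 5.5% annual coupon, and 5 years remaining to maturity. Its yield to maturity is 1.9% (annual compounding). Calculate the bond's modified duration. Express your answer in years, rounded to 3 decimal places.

Periodic yield y = 0.019. First find Macaulay duration:
  t   CF        PV=CF/(1+0.019)^t    t·PV
  1       110.00       107.9490       107.9490
  2       110.00       105.9362       211.8724
  3       110.00       103.9609       311.8828
  4       110.00       102.0225       408.0900
  5     2,110.00     1,920.4877     9,602.4386
  Σ                  2,340.3563    10,642.2327
P = 2,340.3563; Macaulay duration = 10,642.2327 / 2,340.3563 = 4.54727 years.
Modified duration = D_Mac / (1 + y) = 4.54727 / 1.019 = 4.46248 years.

4.462 years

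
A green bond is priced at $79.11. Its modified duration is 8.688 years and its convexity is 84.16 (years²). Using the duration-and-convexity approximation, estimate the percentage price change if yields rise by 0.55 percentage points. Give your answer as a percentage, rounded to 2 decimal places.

-4.65%

Duration effect: -D_mod·Δy = -8.688 × (+0.0055) = -0.047784
Convexity effect: ½·C·(Δy)² = 0.5 × 84.16 × (0.0055)² = +0.00127292
ΔP/P ≈ -0.047784 + 0.00127292 = -0.04651108
= -4.651108%.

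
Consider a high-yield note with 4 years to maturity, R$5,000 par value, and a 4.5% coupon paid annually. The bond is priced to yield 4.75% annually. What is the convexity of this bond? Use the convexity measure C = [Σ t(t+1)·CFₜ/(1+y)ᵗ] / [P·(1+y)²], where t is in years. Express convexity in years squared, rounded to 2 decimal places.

With y = 0.0475:
  t   CF        PV=CF/(1+0.0475)^t    t·PV        t(t+1)·PV
  1       225.00       214.7971       214.7971         429.5943
  2       225.00       205.0569       410.1139       1,230.3416
  3       225.00       195.7584       587.2752       2,349.1009
  4     5,225.00     4,339.8045    17,359.2181      86,796.0905
  Σ                  4,955.4170    18,571.4043      90,805.1272
P = 4,955.4170.
Convexity = Σ t(t+1)·PV / [P·(1+y)²] = 90,805.1272 / (4,955.4170 × 1.097256) = 16.70022.

16.70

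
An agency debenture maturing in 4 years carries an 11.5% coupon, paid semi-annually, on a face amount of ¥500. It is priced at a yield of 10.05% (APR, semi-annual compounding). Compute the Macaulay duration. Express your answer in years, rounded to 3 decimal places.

Periodic yield y = 0.05025. Discount each cash flow and weight by its period:
  t   CF        PV=CF/(1+0.05025)^t    t·PV
  1        28.75        27.3744        27.3744
  2        28.75        26.0647        52.1294
  3        28.75        24.8176        74.4528
  4        28.75        23.6302        94.5207
  5        28.75        22.4996       112.4979
  6        28.75        21.4231       128.5384
  7        28.75        20.3981       142.7865
  8       528.75       357.1979     2,857.5829
  Σ                    523.4055     3,489.8831
Price P = Σ PV = 523.4055.
Macaulay duration = Σ(t·PV) / P = 3,489.8831 / 523.4055 = 6.66765 half-year periods.
In years: 6.66765 / 2 = 3.33382 years.

3.334 years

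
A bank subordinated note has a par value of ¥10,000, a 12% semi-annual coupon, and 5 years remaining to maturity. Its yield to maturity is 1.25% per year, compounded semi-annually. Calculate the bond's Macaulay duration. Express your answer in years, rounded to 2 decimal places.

Periodic yield y = 0.00625. Discount each cash flow and weight by its period:
  t   CF        PV=CF/(1+0.00625)^t    t·PV
  1       600.00       596.2733       596.2733
  2       600.00       592.5697     1,185.1395
  3       600.00       588.8892     1,766.6675
  4       600.00       585.2315     2,340.9259
  5       600.00       581.5965     2,907.9825
  6       600.00       577.9841     3,467.9046
  7       600.00       574.3941     4,020.7589
  8       600.00       570.8265     4,566.6118
  9       600.00       567.2810     5,105.5287
  10   10,600.00     9,959.7155    99,597.1547
  Σ                 15,194.7613   125,554.9473
Price P = Σ PV = 15,194.7613.
Macaulay duration = Σ(t·PV) / P = 125,554.9473 / 15,194.7613 = 8.26304 half-year periods.
In years: 8.26304 / 2 = 4.13152 years.

4.13 years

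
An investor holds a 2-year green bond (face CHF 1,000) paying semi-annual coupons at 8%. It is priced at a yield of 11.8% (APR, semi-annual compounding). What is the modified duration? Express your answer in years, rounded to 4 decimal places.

1.7782 years

Periodic yield y = 0.059. First find Macaulay duration:
  t   CF        PV=CF/(1+0.059)^t    t·PV
  1        40.00        37.7715        37.7715
  2        40.00        35.6671        71.3342
  3        40.00        33.6800       101.0400
  4     1,040.00       826.8933     3,307.5734
  Σ                    934.0120     3,517.7191
P = 934.0120; Macaulay duration = 3,517.7191 / 934.0120 = 3.76625 half-year periods = 1.88312 years.
Modified duration = D_Mac / (1 + y) = 1.88312 / 1.059 = 1.77821 years.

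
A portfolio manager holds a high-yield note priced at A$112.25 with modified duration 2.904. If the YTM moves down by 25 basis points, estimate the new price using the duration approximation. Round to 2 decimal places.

Duration approximation: ΔP/P ≈ -D_mod · Δy = -2.904 × (-0.0025) = +0.007260.
New price ≈ 112.25 × (1 + 0.007260) = 113.064935.

A$113.06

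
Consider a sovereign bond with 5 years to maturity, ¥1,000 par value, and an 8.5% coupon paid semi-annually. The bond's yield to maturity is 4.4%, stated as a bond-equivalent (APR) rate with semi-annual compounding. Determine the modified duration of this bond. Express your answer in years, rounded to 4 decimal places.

4.1608 years

Periodic yield y = 0.022. First find Macaulay duration:
  t   CF        PV=CF/(1+0.022)^t    t·PV
  1        42.50        41.5851        41.5851
  2        42.50        40.6899        81.3799
  3        42.50        39.8140       119.4421
  4        42.50        38.9570       155.8279
  5        42.50        38.1184       190.5919
  6        42.50        37.2978       223.7870
  7        42.50        36.4949       255.4646
  8        42.50        35.7093       285.6747
  9        42.50        34.9406       314.4658
  10    1,042.50       838.6236     8,386.2365
  Σ                  1,182.2309    10,054.4555
P = 1,182.2309; Macaulay duration = 10,054.4555 / 1,182.2309 = 8.50465 half-year periods = 4.25232 years.
Modified duration = D_Mac / (1 + y) = 4.25232 / 1.022 = 4.16079 years.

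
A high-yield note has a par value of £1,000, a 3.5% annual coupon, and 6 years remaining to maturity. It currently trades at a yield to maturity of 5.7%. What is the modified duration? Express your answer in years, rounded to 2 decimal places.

Periodic yield y = 0.057. First find Macaulay duration:
  t   CF        PV=CF/(1+0.057)^t    t·PV
  1        35.00        33.1126        33.1126
  2        35.00        31.3269        62.6539
  3        35.00        29.6376        88.9128
  4        35.00        28.0394       112.1574
  5        35.00        26.5273       132.6365
  6     1,035.00       742.1478     4,452.8870
  Σ                    890.7916     4,882.3603
P = 890.7916; Macaulay duration = 4,882.3603 / 890.7916 = 5.48092 years.
Modified duration = D_Mac / (1 + y) = 5.48092 / 1.057 = 5.18536 years.

5.19 years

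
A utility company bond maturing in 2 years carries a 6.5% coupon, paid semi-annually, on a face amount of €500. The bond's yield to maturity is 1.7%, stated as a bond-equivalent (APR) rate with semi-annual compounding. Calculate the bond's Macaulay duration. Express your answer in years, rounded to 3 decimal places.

1.912 years

Periodic yield y = 0.0085. Discount each cash flow and weight by its period:
  t   CF        PV=CF/(1+0.0085)^t    t·PV
  1        16.25        16.1130        16.1130
  2        16.25        15.9772        31.9545
  3        16.25        15.8426        47.5277
  4       516.25       499.0642     1,996.2570
  Σ                    546.9971     2,091.8522
Price P = Σ PV = 546.9971.
Macaulay duration = Σ(t·PV) / P = 2,091.8522 / 546.9971 = 3.82425 half-year periods.
In years: 3.82425 / 2 = 1.91212 years.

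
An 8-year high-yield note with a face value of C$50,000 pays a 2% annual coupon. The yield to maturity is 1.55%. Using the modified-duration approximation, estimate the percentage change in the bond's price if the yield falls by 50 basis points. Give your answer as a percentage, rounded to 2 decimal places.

Periodic yield y = 0.0155. Modified duration first:
  t   CF        PV=CF/(1+0.0155)^t    t·PV
  1     1,000.00       984.7366       984.7366
  2     1,000.00       969.7061     1,939.4123
  3     1,000.00       954.9051     2,864.7153
  4     1,000.00       940.3300     3,761.3200
  5     1,000.00       925.9773     4,629.8867
  6     1,000.00       911.8438     5,471.0626
  7     1,000.00       897.9259     6,285.4814
  8    51,000.00    45,095.2454   360,761.9628
  Σ                 51,680.6702   386,698.5777
P = 51,680.6702; D_Mac = 7.48246 yrs; D_mod = 7.48246/(1+0.0155) = 7.36825 yrs.
ΔP/P ≈ -D_mod · Δy = -7.36825 × (-0.005) = +0.036841 = +3.6841%.

+3.68%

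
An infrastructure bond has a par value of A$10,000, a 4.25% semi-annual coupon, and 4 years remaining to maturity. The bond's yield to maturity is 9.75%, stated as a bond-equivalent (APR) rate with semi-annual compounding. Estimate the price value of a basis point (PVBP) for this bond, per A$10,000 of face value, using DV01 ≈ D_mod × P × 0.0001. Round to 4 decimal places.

A$2.8860

Periodic yield y = 0.04875.
  t   CF        PV=CF/(1+0.04875)^t    t·PV
  1       212.50       202.6222       202.6222
  2       212.50       193.2035       386.4070
  3       212.50       184.2226       552.6679
  4       212.50       175.6593       702.6370
  5       212.50       167.4939       837.4696
  6       212.50       159.7082       958.2489
  7       212.50       152.2843     1,065.9901
  8    10,212.50     6,978.4067    55,827.2539
  Σ                  8,213.6007    60,533.2967
P = 8,213.6007; D_Mac = 7.36989 half-year periods = 3.68494 yrs; D_mod = 3.51365 yrs.
DV01 ≈ 3.51365 × 8,213.6007 × 0.0001 = 2.885974.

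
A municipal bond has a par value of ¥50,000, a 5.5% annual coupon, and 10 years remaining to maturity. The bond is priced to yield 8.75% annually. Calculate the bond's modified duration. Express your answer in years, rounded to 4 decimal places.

Periodic yield y = 0.0875. First find Macaulay duration:
  t   CF        PV=CF/(1+0.0875)^t    t·PV
  1     2,750.00     2,528.7356     2,528.7356
  2     2,750.00     2,325.2741     4,650.5483
  3     2,750.00     2,138.1831     6,414.5494
  4     2,750.00     1,966.1454     7,864.5816
  5     2,750.00     1,807.9498     9,039.7490
  6     2,750.00     1,662.4826     9,974.8954
  7     2,750.00     1,528.7196    10,701.0372
  8     2,750.00     1,405.7192    11,245.7534
  9     2,750.00     1,292.6153    11,633.5380
  10   52,750.00    22,799.7354   227,997.3544
  Σ                 39,455.5602   302,050.7423
P = 39,455.5602; Macaulay duration = 302,050.7423 / 39,455.5602 = 7.65547 years.
Modified duration = D_Mac / (1 + y) = 7.65547 / 1.0875 = 7.03951 years.

7.0395 years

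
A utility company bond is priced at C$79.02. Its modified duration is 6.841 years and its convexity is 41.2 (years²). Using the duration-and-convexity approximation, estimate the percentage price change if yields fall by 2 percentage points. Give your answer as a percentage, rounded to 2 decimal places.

+14.51%

Duration effect: -D_mod·Δy = -6.841 × (-0.02) = +0.136820
Convexity effect: ½·C·(Δy)² = 0.5 × 41.2 × (-0.02)² = +0.0082400
ΔP/P ≈ +0.136820 + 0.0082400 = +0.145060
= +14.5060%.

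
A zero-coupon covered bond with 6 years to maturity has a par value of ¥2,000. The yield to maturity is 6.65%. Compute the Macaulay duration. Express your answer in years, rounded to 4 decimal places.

6.0000 years

A zero-coupon bond has a single cash flow at maturity, so its Macaulay duration equals its maturity: 6 years.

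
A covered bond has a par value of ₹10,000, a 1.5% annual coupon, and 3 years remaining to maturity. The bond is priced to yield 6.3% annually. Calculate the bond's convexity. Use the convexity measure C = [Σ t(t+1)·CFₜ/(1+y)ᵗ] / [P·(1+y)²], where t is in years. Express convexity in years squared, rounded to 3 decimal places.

With y = 0.063:
  t   CF        PV=CF/(1+0.063)^t    t·PV        t(t+1)·PV
  1       150.00       141.1101       141.1101         282.2201
  2       150.00       132.7470       265.4940         796.4820
  3    10,150.00     8,450.1856    25,350.5568     101,402.2274
  Σ                  8,724.0427    25,757.1609     102,480.9295
P = 8,724.0427.
Convexity = Σ t(t+1)·PV / [P·(1+y)²] = 102,480.9295 / (8,724.0427 × 1.129969) = 10.39582.

10.396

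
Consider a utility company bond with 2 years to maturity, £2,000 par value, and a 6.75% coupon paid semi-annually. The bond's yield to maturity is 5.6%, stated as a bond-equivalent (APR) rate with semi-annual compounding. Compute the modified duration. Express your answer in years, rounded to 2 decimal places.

1.85 years

Periodic yield y = 0.028. First find Macaulay duration:
  t   CF        PV=CF/(1+0.028)^t    t·PV
  1        67.50        65.6615        65.6615
  2        67.50        63.8730       127.7461
  3        67.50        62.1333       186.3999
  4     2,067.50     1,851.2841     7,405.1362
  Σ                  2,042.9519     7,784.9437
P = 2,042.9519; Macaulay duration = 7,784.9437 / 2,042.9519 = 3.81063 half-year periods = 1.90532 years.
Modified duration = D_Mac / (1 + y) = 1.90532 / 1.028 = 1.85342 years.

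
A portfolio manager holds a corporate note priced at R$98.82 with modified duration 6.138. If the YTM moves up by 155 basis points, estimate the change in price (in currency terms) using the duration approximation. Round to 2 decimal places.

-R$9.40

Duration approximation: ΔP/P ≈ -D_mod · Δy = -6.138 × (+0.0155) = -0.095139.
ΔP ≈ 98.82 × (-0.095139) = -9.40163598.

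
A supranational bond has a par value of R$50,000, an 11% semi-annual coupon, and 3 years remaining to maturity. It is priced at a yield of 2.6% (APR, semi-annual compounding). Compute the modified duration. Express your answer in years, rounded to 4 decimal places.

Periodic yield y = 0.013. First find Macaulay duration:
  t   CF        PV=CF/(1+0.013)^t    t·PV
  1     2,750.00     2,714.7088     2,714.7088
  2     2,750.00     2,679.8705     5,359.7409
  3     2,750.00     2,645.4792     7,936.4377
  4     2,750.00     2,611.5294    10,446.1174
  5     2,750.00     2,578.0152    12,890.0758
  6    52,750.00    48,816.4048   292,898.4289
  Σ                 62,046.0078   332,245.5096
P = 62,046.0078; Macaulay duration = 332,245.5096 / 62,046.0078 = 5.35482 half-year periods = 2.67741 years.
Modified duration = D_Mac / (1 + y) = 2.67741 / 1.013 = 2.64305 years.

2.6431 years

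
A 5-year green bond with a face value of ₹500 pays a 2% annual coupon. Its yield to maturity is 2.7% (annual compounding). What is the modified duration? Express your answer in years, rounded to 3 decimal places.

Periodic yield y = 0.027. First find Macaulay duration:
  t   CF        PV=CF/(1+0.027)^t    t·PV
  1        10.00         9.7371         9.7371
  2        10.00         9.4811        18.9622
  3        10.00         9.2318        27.6955
  4        10.00         8.9891        35.9566
  5       510.00       446.3936     2,231.9680
  Σ                    483.8328     2,324.3194
P = 483.8328; Macaulay duration = 2,324.3194 / 483.8328 = 4.80397 years.
Modified duration = D_Mac / (1 + y) = 4.80397 / 1.027 = 4.67768 years.

4.678 years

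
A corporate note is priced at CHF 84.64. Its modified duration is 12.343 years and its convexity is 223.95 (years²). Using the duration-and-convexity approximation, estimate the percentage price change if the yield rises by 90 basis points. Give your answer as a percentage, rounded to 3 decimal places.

-10.202%

Duration effect: -D_mod·Δy = -12.343 × (+0.009) = -0.111087
Convexity effect: ½·C·(Δy)² = 0.5 × 223.95 × (0.009)² = +0.009069975
ΔP/P ≈ -0.111087 + 0.009069975 = -0.102017025
= -10.2017025%.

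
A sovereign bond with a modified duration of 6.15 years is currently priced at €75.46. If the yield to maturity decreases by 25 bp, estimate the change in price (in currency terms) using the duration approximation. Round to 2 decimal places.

+€1.16

Duration approximation: ΔP/P ≈ -D_mod · Δy = -6.15 × (-0.0025) = +0.015375.
ΔP ≈ 75.46 × (+0.015375) = +1.1601975.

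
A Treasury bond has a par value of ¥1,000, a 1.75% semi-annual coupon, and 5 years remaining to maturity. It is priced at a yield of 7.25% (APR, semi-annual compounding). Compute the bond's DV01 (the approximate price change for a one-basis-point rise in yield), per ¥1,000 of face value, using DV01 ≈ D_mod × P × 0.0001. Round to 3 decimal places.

¥0.356

Periodic yield y = 0.03625.
  t   CF        PV=CF/(1+0.03625)^t    t·PV
  1         8.75         8.4439         8.4439
  2         8.75         8.1485        16.2970
  3         8.75         7.8635        23.5904
  4         8.75         7.5884        30.3536
  5         8.75         7.3229        36.6147
  6         8.75         7.0668        42.4006
  7         8.75         6.8196        47.7369
  8         8.75         6.5810        52.6480
  9         8.75         6.3508        57.1570
  10    1,008.75       706.5422     7,065.4221
  Σ                    772.7276     7,380.6643
P = 772.7276; D_Mac = 9.55144 half-year periods = 4.77572 yrs; D_mod = 4.60866 yrs.
DV01 ≈ 4.60866 × 772.7276 × 0.0001 = 0.356124.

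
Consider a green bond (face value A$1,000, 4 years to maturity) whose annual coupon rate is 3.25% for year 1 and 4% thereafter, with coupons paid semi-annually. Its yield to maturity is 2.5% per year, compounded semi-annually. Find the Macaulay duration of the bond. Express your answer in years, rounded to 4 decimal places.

3.7657 years

Periodic yield y = 0.0125. Discount each cash flow and weight by its period:
  t   CF        PV=CF/(1+0.0125)^t    t·PV
  1        16.25        16.0494        16.0494
  2        16.25        15.8512        31.7025
  3        20.00        19.2684        57.8051
  4        20.00        19.0305        76.1219
  5        20.00        18.7955        93.9777
  6        20.00        18.5635       111.3810
  7        20.00        18.3343       128.3402
  8     1,020.00       923.5064     7,388.0513
  Σ                  1,049.3992     7,903.4292
Price P = Σ PV = 1,049.3992.
Macaulay duration = Σ(t·PV) / P = 7,903.4292 / 1,049.3992 = 7.53138 half-year periods.
In years: 7.53138 / 2 = 3.76569 years.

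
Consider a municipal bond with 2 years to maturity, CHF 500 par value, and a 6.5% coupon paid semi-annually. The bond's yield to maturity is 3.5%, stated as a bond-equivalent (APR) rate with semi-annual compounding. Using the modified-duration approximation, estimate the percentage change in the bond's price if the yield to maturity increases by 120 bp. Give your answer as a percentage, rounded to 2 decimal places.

-2.25%

Periodic yield y = 0.0175. Modified duration first:
  t   CF        PV=CF/(1+0.0175)^t    t·PV
  1        16.25        15.9705        15.9705
  2        16.25        15.6958        31.3917
  3        16.25        15.4259        46.2777
  4       516.25       481.6398     1,926.5593
  Σ                    528.7321     2,020.1992
P = 528.7321; D_Mac = 3.82084 half-year periods = 1.91042 yrs; D_mod = 1.91042/(1+0.0175) = 1.87756 yrs.
ΔP/P ≈ -D_mod · Δy = -1.87756 × (+0.012) = -0.022531 = -2.2531%.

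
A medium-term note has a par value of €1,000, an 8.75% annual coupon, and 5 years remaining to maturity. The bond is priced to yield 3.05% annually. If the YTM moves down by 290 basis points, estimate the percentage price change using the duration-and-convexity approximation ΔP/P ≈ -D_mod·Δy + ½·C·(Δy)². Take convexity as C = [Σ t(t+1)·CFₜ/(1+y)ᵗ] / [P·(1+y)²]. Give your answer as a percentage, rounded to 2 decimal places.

+13.21%

With y = 0.0305:
  t   CF        PV=CF/(1+0.0305)^t    t·PV        t(t+1)·PV
  1        87.50        84.9102        84.9102         169.8205
  2        87.50        82.3971       164.7943         494.3828
  3        87.50        79.9584       239.8752         959.5007
  4        87.50        77.5918       310.3674       1,551.8369
  5     1,087.50       935.8135     4,679.0673      28,074.4036
  Σ                  1,260.6711     5,479.0143      31,249.9445
P = 1,260.6711; D_Mac = 4.34611 yrs; D_mod = 4.21748 yrs; C = 23.34272.
Duration effect: -4.21748 × (-0.029) = +0.122307
Convexity effect: 0.5 × 23.34272 × (-0.029)² = +0.0098156
ΔP/P ≈ +0.122307 + 0.0098156 = +0.132122 = +13.2122%.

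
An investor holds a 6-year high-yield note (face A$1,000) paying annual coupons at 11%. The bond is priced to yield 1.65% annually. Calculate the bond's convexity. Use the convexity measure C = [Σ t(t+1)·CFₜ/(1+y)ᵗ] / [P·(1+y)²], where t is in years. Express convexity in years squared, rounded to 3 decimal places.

With y = 0.0165:
  t   CF        PV=CF/(1+0.0165)^t    t·PV        t(t+1)·PV
  1       110.00       108.2145       108.2145         216.4289
  2       110.00       106.4579       212.9158         638.7474
  3       110.00       104.7299       314.1896       1,256.7584
  4       110.00       103.0299       412.1195       2,060.5974
  5       110.00       101.3575       506.7874       3,040.7242
  6     1,110.00     1,006.1870     6,037.1217      42,259.8520
  Σ                  1,529.9765     7,591.3484      49,473.1082
P = 1,529.9765.
Convexity = Σ t(t+1)·PV / [P·(1+y)²] = 49,473.1082 / (1,529.9765 × 1.033272) = 31.29462.

31.295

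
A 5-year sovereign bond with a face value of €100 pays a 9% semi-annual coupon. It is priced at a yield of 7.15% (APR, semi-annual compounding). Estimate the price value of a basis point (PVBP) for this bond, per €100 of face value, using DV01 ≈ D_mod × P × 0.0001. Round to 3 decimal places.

€0.043

Periodic yield y = 0.03575.
  t   CF        PV=CF/(1+0.03575)^t    t·PV
  1         4.50         4.3447         4.3447
  2         4.50         4.1947         8.3894
  3         4.50         4.0499        12.1498
  4         4.50         3.9101        15.6406
  5         4.50         3.7752        18.8759
  6         4.50         3.6449        21.8693
  7         4.50         3.5191        24.6335
  8         4.50         3.3976        27.1808
  9         4.50         3.2803        29.5230
  10      104.50        73.5473       735.4732
  Σ                    107.6639       898.0802
P = 107.6639; D_Mac = 8.34152 half-year periods = 4.17076 yrs; D_mod = 4.02680 yrs.
DV01 ≈ 4.02680 × 107.6639 × 0.0001 = 0.043354.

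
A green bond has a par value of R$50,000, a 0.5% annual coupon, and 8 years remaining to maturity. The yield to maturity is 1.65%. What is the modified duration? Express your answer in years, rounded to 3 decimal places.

7.727 years

Periodic yield y = 0.0165. First find Macaulay duration:
  t   CF        PV=CF/(1+0.0165)^t    t·PV
  1       250.00       245.9420       245.9420
  2       250.00       241.9498       483.8996
  3       250.00       238.0224       714.0672
  4       250.00       234.1588       936.6352
  5       250.00       230.3579     1,151.7895
  6       250.00       226.6187     1,359.7121
  7       250.00       222.9402     1,560.5812
  8    50,250.00    44,083.5948   352,668.7588
  Σ                 45,723.5845   359,121.3855
P = 45,723.5845; Macaulay duration = 359,121.3855 / 45,723.5845 = 7.85418 years.
Modified duration = D_Mac / (1 + y) = 7.85418 / 1.0165 = 7.72669 years.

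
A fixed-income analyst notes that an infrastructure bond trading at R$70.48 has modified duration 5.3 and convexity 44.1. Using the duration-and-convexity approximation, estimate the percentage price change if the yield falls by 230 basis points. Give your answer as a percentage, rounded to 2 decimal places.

Duration effect: -D_mod·Δy = -5.3 × (-0.023) = +0.121900
Convexity effect: ½·C·(Δy)² = 0.5 × 44.1 × (-0.023)² = +0.01166445
ΔP/P ≈ +0.121900 + 0.01166445 = +0.13356445
= +13.356445%.

+13.36%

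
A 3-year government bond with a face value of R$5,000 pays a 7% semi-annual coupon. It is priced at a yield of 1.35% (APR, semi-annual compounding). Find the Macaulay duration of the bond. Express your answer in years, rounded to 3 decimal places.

2.778 years

Periodic yield y = 0.00675. Discount each cash flow and weight by its period:
  t   CF        PV=CF/(1+0.00675)^t    t·PV
  1       175.00       173.8267       173.8267
  2       175.00       172.6612       345.3224
  3       175.00       171.5036       514.5107
  4       175.00       170.3537       681.4147
  5       175.00       169.2115       846.0575
  6     5,175.00     4,970.2762    29,821.6573
  Σ                  5,827.8328    32,382.7892
Price P = Σ PV = 5,827.8328.
Macaulay duration = Σ(t·PV) / P = 32,382.7892 / 5,827.8328 = 5.55657 half-year periods.
In years: 5.55657 / 2 = 2.77829 years.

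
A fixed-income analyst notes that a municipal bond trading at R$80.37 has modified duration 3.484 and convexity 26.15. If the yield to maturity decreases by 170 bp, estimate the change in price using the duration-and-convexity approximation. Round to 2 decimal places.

+R$5.06

Duration effect: -D_mod·Δy = -3.484 × (-0.017) = +0.059228
Convexity effect: ½·C·(Δy)² = 0.5 × 26.15 × (-0.017)² = +0.003778675
ΔP/P ≈ +0.059228 + 0.003778675 = +0.063006675
ΔP ≈ 80.37 × (+0.063006675) = +5.06384646975.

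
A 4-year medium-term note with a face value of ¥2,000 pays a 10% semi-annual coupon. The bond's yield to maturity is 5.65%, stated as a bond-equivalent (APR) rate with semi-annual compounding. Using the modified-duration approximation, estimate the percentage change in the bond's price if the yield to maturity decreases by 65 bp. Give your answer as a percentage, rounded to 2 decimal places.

+2.18%

Periodic yield y = 0.02825. Modified duration first:
  t   CF        PV=CF/(1+0.02825)^t    t·PV
  1       100.00        97.2526        97.2526
  2       100.00        94.5807       189.1614
  3       100.00        91.9822       275.9466
  4       100.00        89.4551       357.8204
  5       100.00        86.9974       434.9871
  6       100.00        84.6073       507.6436
  7       100.00        82.2828       575.9795
  8     2,100.00     1,680.4653    13,443.7224
  Σ                  2,307.6234    15,882.5137
P = 2,307.6234; D_Mac = 6.88263 half-year periods = 3.44131 yrs; D_mod = 3.44131/(1+0.02825) = 3.34677 yrs.
ΔP/P ≈ -D_mod · Δy = -3.34677 × (-0.0065) = +0.021754 = +2.1754%.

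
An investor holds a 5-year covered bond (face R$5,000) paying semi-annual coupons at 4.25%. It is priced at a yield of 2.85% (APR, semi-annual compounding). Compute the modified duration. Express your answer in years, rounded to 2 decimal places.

Periodic yield y = 0.01425. First find Macaulay duration:
  t   CF        PV=CF/(1+0.01425)^t    t·PV
  1       106.25       104.7572       104.7572
  2       106.25       103.2854       206.5708
  3       106.25       101.8343       305.5028
  4       106.25       100.4035       401.6140
  5       106.25        98.9929       494.9643
  6       106.25        97.6020       585.6122
  7       106.25        96.2307       673.6152
  8       106.25        94.8787       759.0297
  9       106.25        93.5457       841.9112
  10    5,106.25     4,432.5323    44,325.3231
  Σ                  5,324.0627    48,698.9005
P = 5,324.0627; Macaulay duration = 48,698.9005 / 5,324.0627 = 9.14694 half-year periods = 4.57347 years.
Modified duration = D_Mac / (1 + y) = 4.57347 / 1.01425 = 4.50922 years.

4.51 years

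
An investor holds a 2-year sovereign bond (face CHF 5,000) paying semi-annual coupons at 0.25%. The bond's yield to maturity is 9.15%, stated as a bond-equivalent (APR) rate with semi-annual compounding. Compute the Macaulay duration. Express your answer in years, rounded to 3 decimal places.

Periodic yield y = 0.04575. Discount each cash flow and weight by its period:
  t   CF        PV=CF/(1+0.04575)^t    t·PV
  1         6.25         5.9766         5.9766
  2         6.25         5.7151        11.4302
  3         6.25         5.4651        16.3952
  4     5,006.25     4,186.0175    16,744.0700
  Σ                  4,203.1743    16,777.8720
Price P = Σ PV = 4,203.1743.
Macaulay duration = Σ(t·PV) / P = 16,777.8720 / 4,203.1743 = 3.99171 half-year periods.
In years: 3.99171 / 2 = 1.99586 years.

1.996 years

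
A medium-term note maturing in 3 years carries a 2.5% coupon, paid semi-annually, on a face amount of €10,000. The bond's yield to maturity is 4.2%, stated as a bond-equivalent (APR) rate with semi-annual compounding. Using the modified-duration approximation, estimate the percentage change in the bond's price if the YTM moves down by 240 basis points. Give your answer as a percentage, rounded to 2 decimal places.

+6.83%

Periodic yield y = 0.021. Modified duration first:
  t   CF        PV=CF/(1+0.021)^t    t·PV
  1       125.00       122.4290       122.4290
  2       125.00       119.9109       239.8217
  3       125.00       117.4445       352.3336
  4       125.00       115.0289       460.1157
  5       125.00       112.6630       563.3150
  6    10,125.00     8,938.0047    53,628.0283
  Σ                  9,525.4810    55,366.0433
P = 9,525.4810; D_Mac = 5.81241 half-year periods = 2.90621 yrs; D_mod = 2.90621/(1+0.021) = 2.84643 yrs.
ΔP/P ≈ -D_mod · Δy = -2.84643 × (-0.024) = +0.068314 = +6.8314%.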